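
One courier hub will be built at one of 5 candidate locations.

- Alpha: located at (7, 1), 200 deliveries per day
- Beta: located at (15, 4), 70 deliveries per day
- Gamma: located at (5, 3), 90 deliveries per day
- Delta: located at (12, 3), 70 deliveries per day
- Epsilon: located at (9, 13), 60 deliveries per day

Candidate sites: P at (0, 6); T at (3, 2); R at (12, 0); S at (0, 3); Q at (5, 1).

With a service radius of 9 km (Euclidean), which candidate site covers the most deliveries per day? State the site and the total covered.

Coverage radius r = 9 km; a point is covered iff (Δx)²+(Δy)² ≤ 9² = 81.
  P (0, 6): covers {Alpha, Gamma} → 290
  T (3, 2): covers {Alpha, Gamma} → 290
  R (12, 0): covers {Alpha, Beta, Gamma, Delta} → 430
  S (0, 3): covers {Alpha, Gamma} → 290
  Q (5, 1): covers {Alpha, Gamma, Delta} → 360
Maximum coverage at R: 430 deliveries per day.

R, covering 430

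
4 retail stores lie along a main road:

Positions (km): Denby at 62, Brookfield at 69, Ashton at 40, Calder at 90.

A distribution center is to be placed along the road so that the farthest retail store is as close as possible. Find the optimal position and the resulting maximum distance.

The 1-center on a line is the midpoint of the two extreme points: leftmost at 40, rightmost at 90.
Optimal location = (40 + 90)/2 = 65; maximum distance = (90 − 40)/2 = 25.

location 65, max distance 25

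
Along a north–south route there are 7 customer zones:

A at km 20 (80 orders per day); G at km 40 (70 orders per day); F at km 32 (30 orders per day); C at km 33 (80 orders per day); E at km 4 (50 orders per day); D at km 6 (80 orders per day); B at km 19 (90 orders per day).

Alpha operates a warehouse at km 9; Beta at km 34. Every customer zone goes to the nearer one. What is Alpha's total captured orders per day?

The indifferent point is the midpoint (9+34)/2 = 21.5; customer zones left of it (closer to Alpha at 9) go to Alpha, those right go to Beta.
  E at 4 (w=50) → Alpha
  D at 6 (w=80) → Alpha
  B at 19 (w=90) → Alpha
  A at 20 (w=80) → Alpha
  F at 32 (w=30) → Beta
  C at 33 (w=80) → Beta
  G at 40 (w=70) → Beta
Alpha captures 300; Beta captures 180.

300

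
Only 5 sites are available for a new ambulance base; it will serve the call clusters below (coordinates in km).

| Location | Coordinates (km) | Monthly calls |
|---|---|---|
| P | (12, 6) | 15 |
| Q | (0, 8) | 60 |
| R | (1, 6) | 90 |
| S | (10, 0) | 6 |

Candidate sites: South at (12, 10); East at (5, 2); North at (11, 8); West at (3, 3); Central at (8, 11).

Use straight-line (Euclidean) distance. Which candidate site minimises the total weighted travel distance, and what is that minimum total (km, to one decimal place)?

Total weighted distance at each candidate:
  South (12, 10): total = 1904.5
  East (5, 2): total = 1131.0
  North (11, 8): total = 1659.7
  West (3, 3): total = 862.4
  Central (8, 11): total = 1450.0
Minimum is at West with total 862.4 km.

West, total 862.4 km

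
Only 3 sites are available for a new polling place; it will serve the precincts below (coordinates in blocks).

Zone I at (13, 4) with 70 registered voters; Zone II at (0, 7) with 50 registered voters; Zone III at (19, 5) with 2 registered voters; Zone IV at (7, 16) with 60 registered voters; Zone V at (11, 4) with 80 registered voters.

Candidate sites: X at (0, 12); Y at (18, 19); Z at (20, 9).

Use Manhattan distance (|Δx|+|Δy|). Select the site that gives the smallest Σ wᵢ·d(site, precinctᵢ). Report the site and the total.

Total weighted distance at each candidate:
  X (0, 12): total = 3952
  Y (18, 19): total = 5530
  Z (20, 9): total = 4270
Minimum is at X with total 3952 blocks.

X, total 3952 blocks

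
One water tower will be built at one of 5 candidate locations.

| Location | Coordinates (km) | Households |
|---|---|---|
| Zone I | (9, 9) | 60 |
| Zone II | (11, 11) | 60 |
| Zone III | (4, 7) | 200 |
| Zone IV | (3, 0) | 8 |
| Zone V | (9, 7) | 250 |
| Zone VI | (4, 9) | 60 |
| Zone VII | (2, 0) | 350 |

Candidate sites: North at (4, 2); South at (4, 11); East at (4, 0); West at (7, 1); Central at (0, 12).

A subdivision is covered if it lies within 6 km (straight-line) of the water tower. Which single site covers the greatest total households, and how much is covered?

Coverage radius r = 6 km; a point is covered iff (Δx)²+(Δy)² ≤ 6² = 36.
  North (4, 2): covers {Zone III, Zone IV, Zone VII} → 558
  South (4, 11): covers {Zone I, Zone III, Zone VI} → 320
  East (4, 0): covers {Zone IV, Zone VII} → 358
  West (7, 1): covers {Zone IV, Zone VII} → 358
  Central (0, 12): covers {Zone VI} → 60
Maximum coverage at North: 558 households.

North, covering 558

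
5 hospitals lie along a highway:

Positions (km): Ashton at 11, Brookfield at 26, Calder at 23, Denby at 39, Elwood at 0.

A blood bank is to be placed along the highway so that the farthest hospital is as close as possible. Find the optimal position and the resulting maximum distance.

The 1-center on a line is the midpoint of the two extreme points: leftmost at 0, rightmost at 39.
Optimal location = (0 + 39)/2 = 19.5; maximum distance = (39 − 0)/2 = 19.5.

location 19.5, max distance 19.5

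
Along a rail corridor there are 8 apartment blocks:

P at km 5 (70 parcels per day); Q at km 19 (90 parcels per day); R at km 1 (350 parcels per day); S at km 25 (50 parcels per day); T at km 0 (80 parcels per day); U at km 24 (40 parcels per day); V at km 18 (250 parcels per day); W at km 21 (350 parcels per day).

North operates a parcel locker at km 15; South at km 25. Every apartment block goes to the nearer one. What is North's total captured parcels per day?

The indifferent point is the midpoint (15+25)/2 = 20; apartment blocks left of it (closer to North at 15) go to North, those right go to South.
  T at 0 (w=80) → North
  R at 1 (w=350) → North
  P at 5 (w=70) → North
  V at 18 (w=250) → North
  Q at 19 (w=90) → North
  W at 21 (w=350) → South
  U at 24 (w=40) → South
  S at 25 (w=50) → South
North captures 840; South captures 440.

840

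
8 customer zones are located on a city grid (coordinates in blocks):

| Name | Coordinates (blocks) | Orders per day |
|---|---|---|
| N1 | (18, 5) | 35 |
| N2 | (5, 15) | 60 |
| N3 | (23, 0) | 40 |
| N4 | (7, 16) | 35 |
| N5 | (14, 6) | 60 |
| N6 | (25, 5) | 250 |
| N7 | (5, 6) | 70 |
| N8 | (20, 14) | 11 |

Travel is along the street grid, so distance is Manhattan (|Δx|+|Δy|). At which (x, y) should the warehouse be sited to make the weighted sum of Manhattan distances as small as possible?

(23, 5)

Manhattan distance separates: Σwᵢ(|x−xᵢ|+|y−yᵢ|) = Σwᵢ|x−xᵢ| + Σwᵢ|y−yᵢ|, so x and y are optimised independently as 1-D weighted medians.
Total weight W = 561; half = 280.5.
x-coordinate, sorted with cumulative weight:
  x=5 (N2, w=60) cum 60
  x=5 (N7, w=70) cum 130
  x=7 (N4, w=35) cum 165
  x=14 (N5, w=60) cum 225
  x=18 (N1, w=35) cum 260
  x=20 (N8, w=11) cum 271
  x=23 (N3, w=40) cum 311  ← median
  x=25 (N6, w=250) cum 561
⇒ x* = 23
y-coordinate, sorted with cumulative weight:
  y=0 (N3, w=40) cum 40
  y=5 (N1, w=35) cum 75
  y=5 (N6, w=250) cum 325  ← median
  y=6 (N5, w=60) cum 385
  y=6 (N7, w=70) cum 455
  y=14 (N8, w=11) cum 466
  y=15 (N2, w=60) cum 526
  y=16 (N4, w=35) cum 561
⇒ y* = 5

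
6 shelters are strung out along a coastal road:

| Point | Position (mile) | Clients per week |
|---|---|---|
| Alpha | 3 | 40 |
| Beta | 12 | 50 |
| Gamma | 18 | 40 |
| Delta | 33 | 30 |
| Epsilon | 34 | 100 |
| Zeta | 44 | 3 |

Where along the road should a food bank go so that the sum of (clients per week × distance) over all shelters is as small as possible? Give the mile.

x = 33

For a sum of weighted absolute distances on a line, the optimum is the weighted median (not the mean). Total weight W = 263; half-weight = 131.5.
Sort by position and accumulate weight:
  mile 3 (Alpha, w=40) → cum 40
  mile 12 (Beta, w=50) → cum 90
  mile 18 (Gamma, w=40) → cum 130
  mile 33 (Delta, w=30) → cum 160  ≥ 131.5 → median here
  mile 34 (Epsilon, w=100) → cum 260
  mile 44 (Zeta, w=3) → cum 263
Optimal location: mile 33.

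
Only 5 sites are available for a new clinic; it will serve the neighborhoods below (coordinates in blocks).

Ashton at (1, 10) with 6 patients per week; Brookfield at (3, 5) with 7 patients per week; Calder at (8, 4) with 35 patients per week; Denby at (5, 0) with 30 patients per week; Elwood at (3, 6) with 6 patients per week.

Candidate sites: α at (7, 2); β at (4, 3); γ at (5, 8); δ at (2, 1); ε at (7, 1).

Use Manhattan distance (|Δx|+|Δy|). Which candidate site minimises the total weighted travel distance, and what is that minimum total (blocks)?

Total weighted distance at each candidate:
  α (7, 2): total = 406
  β (4, 3): total = 400
  γ (5, 8): total = 580
  δ (2, 1): total = 566
  ε (7, 1): total = 430
Minimum is at β with total 400 blocks.

β, total 400 blocks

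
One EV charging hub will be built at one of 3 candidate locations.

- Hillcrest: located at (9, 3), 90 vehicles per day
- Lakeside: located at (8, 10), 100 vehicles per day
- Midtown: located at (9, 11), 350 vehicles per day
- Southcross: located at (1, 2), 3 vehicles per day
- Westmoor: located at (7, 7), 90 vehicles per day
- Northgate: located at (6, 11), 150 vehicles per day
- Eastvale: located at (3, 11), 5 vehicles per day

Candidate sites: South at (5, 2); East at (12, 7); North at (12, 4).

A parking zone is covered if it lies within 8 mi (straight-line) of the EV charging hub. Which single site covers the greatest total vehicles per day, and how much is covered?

East, covering 780

Coverage radius r = 8 mi; a point is covered iff (Δx)²+(Δy)² ≤ 8² = 64.
  South (5, 2): covers {Hillcrest, Southcross, Westmoor} → 183
  East (12, 7): covers {Hillcrest, Lakeside, Midtown, Westmoor, Northgate} → 780
  North (12, 4): covers {Hillcrest, Lakeside, Midtown, Westmoor} → 630
Maximum coverage at East: 780 vehicles per day.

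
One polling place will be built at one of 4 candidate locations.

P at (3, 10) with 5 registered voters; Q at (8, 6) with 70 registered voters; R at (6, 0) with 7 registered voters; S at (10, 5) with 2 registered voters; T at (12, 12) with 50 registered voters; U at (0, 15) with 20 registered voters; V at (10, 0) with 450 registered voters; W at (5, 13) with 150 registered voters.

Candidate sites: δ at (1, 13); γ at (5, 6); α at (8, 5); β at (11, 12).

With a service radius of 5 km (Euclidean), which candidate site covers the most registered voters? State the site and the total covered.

Coverage radius r = 5 km; a point is covered iff (Δx)²+(Δy)² ≤ 5² = 25.
  δ (1, 13): covers {P, U, W} → 175
  γ (5, 6): covers {P, Q} → 75
  α (8, 5): covers {Q, S} → 72
  β (11, 12): covers {T} → 50
Maximum coverage at δ: 175 registered voters.

δ, covering 175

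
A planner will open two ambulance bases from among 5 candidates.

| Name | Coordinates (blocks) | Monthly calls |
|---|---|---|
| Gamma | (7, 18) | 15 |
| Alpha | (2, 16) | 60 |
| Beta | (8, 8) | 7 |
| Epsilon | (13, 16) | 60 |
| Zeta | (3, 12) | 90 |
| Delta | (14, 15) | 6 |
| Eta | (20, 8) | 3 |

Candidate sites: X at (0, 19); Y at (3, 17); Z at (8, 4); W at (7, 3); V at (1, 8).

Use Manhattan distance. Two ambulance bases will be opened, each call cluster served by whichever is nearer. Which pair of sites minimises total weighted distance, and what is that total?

{Y, Z}, total 1459

Evaluate every pair (each demand assigned to the nearer of the two):
  {Y, Z}: total = 1459
  {Y, W}: total = 1479
  {Y, V}: total = 1489
  {X, Y}: total = 1559
  {X, V}: total = 2134
  {X, Z}: total = 2458
  {X, W}: total = 2484
  {Z, V}: total = 2503
  {W, V}: total = 2655
  {Z, W}: total = 3673
Best pair: {Y, Z} with total 1459.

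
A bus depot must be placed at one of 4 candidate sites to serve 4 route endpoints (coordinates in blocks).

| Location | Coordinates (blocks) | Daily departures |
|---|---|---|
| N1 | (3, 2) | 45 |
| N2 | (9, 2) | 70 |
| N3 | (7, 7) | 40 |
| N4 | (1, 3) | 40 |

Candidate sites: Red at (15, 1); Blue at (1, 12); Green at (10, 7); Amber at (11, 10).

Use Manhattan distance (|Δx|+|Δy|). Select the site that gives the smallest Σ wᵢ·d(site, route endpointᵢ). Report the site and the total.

Total weighted distance at each candidate:
  Red (15, 1): total = 2275
  Blue (1, 12): total = 2600
  Green (10, 7): total = 1600
  Amber (11, 10): total = 2380
Minimum is at Green with total 1600 blocks.

Green, total 1600 blocks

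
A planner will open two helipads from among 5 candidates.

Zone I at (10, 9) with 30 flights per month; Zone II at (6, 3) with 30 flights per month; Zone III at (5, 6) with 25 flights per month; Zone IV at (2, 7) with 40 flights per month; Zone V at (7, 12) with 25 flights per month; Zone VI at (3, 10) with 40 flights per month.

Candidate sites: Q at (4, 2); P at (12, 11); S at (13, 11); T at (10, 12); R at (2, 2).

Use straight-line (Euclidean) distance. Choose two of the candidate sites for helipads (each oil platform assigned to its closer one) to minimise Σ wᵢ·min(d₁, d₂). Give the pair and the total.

{Q, T}, total 841.8

Evaluate every pair (each demand assigned to the nearer of the two):
  {Q, T}: total = 841.8
  {T, R}: total = 904.9
  {Q, P}: total = 920.4
  {Q, S}: total = 968.3
  {P, R}: total = 983.5
  {S, R}: total = 1031.4
  {Q, R}: total = 1230.2
  {P, T}: total = 1319.1
  {S, T}: total = 1324.3
  {P, S}: total = 1520.4
Best pair: {Q, T} with total 841.8.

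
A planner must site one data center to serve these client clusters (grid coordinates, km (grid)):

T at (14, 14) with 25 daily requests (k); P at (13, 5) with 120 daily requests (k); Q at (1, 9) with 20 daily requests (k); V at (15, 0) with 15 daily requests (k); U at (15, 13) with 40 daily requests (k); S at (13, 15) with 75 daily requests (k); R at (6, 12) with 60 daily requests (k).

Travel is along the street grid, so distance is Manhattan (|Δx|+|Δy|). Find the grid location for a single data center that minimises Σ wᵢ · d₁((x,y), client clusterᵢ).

(13, 12)

Manhattan distance separates: Σwᵢ(|x−xᵢ|+|y−yᵢ|) = Σwᵢ|x−xᵢ| + Σwᵢ|y−yᵢ|, so x and y are optimised independently as 1-D weighted medians.
Total weight W = 355; half = 177.5.
x-coordinate, sorted with cumulative weight:
  x=1 (Q, w=20) cum 20
  x=6 (R, w=60) cum 80
  x=13 (P, w=120) cum 200  ← median
  x=13 (S, w=75) cum 275
  x=14 (T, w=25) cum 300
  x=15 (V, w=15) cum 315
  x=15 (U, w=40) cum 355
⇒ x* = 13
y-coordinate, sorted with cumulative weight:
  y=0 (V, w=15) cum 15
  y=5 (P, w=120) cum 135
  y=9 (Q, w=20) cum 155
  y=12 (R, w=60) cum 215  ← median
  y=13 (U, w=40) cum 255
  y=14 (T, w=25) cum 280
  y=15 (S, w=75) cum 355
⇒ y* = 12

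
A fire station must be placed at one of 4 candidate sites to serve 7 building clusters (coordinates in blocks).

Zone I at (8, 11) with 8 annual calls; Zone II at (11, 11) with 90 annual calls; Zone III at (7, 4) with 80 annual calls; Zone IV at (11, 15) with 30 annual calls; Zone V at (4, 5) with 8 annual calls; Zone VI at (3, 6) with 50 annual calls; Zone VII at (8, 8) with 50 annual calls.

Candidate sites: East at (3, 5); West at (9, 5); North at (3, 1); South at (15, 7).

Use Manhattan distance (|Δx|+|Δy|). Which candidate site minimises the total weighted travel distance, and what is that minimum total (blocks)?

Total weighted distance at each candidate:
  East (3, 5): total = 2746
  West (9, 5): total = 1966
  North (3, 1): total = 3850
  South (15, 7): total = 3202
Minimum is at West with total 1966 blocks.

West, total 1966 blocks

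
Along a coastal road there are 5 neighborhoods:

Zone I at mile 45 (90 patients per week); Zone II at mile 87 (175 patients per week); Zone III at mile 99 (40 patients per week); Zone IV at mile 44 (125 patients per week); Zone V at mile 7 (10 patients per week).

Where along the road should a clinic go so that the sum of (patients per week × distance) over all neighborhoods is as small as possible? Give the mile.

x = 45

For a sum of weighted absolute distances on a line, the optimum is the weighted median (not the mean). Total weight W = 440; half-weight = 220.
Sort by position and accumulate weight:
  mile 7 (Zone V, w=10) → cum 10
  mile 44 (Zone IV, w=125) → cum 135
  mile 45 (Zone I, w=90) → cum 225  ≥ 220 → median here
  mile 87 (Zone II, w=175) → cum 400
  mile 99 (Zone III, w=40) → cum 440
Optimal location: mile 45.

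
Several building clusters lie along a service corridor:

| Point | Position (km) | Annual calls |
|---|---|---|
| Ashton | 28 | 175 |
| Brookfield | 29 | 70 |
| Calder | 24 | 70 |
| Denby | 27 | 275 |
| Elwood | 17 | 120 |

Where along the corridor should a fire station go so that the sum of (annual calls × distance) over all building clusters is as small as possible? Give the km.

For a sum of weighted absolute distances on a line, the optimum is the weighted median (not the mean). Total weight W = 710; half-weight = 355.
Sort by position and accumulate weight:
  km 17 (Elwood, w=120) → cum 120
  km 24 (Calder, w=70) → cum 190
  km 27 (Denby, w=275) → cum 465  ≥ 355 → median here
  km 28 (Ashton, w=175) → cum 640
  km 29 (Brookfield, w=70) → cum 710
Optimal location: km 27.

x = 27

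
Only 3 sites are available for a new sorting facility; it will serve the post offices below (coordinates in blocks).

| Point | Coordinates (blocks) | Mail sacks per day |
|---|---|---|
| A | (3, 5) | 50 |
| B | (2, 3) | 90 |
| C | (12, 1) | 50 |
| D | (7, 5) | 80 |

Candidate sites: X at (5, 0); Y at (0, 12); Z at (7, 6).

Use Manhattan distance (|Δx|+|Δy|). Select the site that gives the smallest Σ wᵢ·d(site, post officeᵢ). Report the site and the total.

Z, total 1550 blocks

Total weighted distance at each candidate:
  X (5, 0): total = 1850
  Y (0, 12): total = 3760
  Z (7, 6): total = 1550
Minimum is at Z with total 1550 blocks.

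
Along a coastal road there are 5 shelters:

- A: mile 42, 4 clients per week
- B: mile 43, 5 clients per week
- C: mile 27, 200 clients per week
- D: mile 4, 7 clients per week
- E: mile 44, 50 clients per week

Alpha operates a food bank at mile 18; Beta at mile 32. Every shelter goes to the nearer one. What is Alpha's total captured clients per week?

The indifferent point is the midpoint (18+32)/2 = 25; shelters left of it (closer to Alpha at 18) go to Alpha, those right go to Beta.
  D at 4 (w=7) → Alpha
  C at 27 (w=200) → Beta
  A at 42 (w=4) → Beta
  B at 43 (w=5) → Beta
  E at 44 (w=50) → Beta
Alpha captures 7; Beta captures 259.

7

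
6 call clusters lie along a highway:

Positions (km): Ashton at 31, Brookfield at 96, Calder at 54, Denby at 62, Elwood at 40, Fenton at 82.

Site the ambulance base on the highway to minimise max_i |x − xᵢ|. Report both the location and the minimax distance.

The 1-center on a line is the midpoint of the two extreme points: leftmost at 31, rightmost at 96.
Optimal location = (31 + 96)/2 = 63.5; maximum distance = (96 − 31)/2 = 32.5.

location 63.5, max distance 32.5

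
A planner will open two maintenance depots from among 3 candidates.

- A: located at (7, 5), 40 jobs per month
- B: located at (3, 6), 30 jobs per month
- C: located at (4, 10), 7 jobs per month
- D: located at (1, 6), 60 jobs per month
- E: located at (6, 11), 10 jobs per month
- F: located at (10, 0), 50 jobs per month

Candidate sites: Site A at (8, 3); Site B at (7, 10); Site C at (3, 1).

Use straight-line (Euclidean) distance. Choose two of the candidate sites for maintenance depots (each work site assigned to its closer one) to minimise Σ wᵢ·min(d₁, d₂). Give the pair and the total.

Evaluate every pair (each demand assigned to the nearer of the two):
  {Site A, Site C}: total = 881.7
  {Site A, Site B}: total = 907.2
  {Site B, Site C}: total = 1061.8
Best pair: {Site A, Site C} with total 881.7.

{Site A, Site C}, total 881.7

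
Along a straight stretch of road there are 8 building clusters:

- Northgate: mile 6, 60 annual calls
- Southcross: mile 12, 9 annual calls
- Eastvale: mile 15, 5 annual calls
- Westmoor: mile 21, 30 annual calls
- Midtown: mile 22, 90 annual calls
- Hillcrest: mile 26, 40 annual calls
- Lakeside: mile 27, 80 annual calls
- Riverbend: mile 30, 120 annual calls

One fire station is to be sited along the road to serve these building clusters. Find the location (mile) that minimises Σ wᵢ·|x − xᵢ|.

x = 26

For a sum of weighted absolute distances on a line, the optimum is the weighted median (not the mean). Total weight W = 434; half-weight = 217.
Sort by position and accumulate weight:
  mile 6 (Northgate, w=60) → cum 60
  mile 12 (Southcross, w=9) → cum 69
  mile 15 (Eastvale, w=5) → cum 74
  mile 21 (Westmoor, w=30) → cum 104
  mile 22 (Midtown, w=90) → cum 194
  mile 26 (Hillcrest, w=40) → cum 234  ≥ 217 → median here
  mile 27 (Lakeside, w=80) → cum 314
  mile 30 (Riverbend, w=120) → cum 434
Optimal location: mile 26.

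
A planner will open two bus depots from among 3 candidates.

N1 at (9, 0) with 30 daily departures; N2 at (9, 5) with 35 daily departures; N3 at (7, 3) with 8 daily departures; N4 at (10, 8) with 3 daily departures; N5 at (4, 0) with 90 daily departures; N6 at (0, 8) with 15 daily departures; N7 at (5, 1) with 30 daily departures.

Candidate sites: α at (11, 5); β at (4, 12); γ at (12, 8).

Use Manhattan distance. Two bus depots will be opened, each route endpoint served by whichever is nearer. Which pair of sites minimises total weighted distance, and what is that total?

Evaluate every pair (each demand assigned to the nearer of the two):
  {α, β}: total = 1840
  {α, γ}: total = 1894
  {β, γ}: total = 2186
Best pair: {α, β} with total 1840.

{α, β}, total 1840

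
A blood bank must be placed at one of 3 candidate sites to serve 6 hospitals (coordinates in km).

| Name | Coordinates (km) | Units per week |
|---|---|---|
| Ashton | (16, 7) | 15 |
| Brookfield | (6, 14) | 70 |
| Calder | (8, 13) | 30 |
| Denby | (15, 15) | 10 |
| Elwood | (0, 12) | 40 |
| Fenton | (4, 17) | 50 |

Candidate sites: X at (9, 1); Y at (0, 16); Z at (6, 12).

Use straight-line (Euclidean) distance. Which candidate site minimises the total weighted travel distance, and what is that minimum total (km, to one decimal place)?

Total weighted distance at each candidate:
  X (9, 1): total = 2992.4
  Y (0, 16): total = 1490.9
  Z (6, 12): total = 978.9
Minimum is at Z with total 978.9 km.

Z, total 978.9 km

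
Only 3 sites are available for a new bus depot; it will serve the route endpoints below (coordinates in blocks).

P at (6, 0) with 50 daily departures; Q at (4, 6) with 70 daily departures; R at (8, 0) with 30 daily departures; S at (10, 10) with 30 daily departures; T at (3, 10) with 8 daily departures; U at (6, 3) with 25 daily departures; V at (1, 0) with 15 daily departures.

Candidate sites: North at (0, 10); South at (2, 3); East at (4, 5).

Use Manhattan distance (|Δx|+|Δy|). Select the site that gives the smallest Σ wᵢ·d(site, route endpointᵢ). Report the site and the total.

Total weighted distance at each candidate:
  North (0, 10): total = 2714
  South (2, 3): total = 1644
  East (4, 5): total = 1288
Minimum is at East with total 1288 blocks.

East, total 1288 blocks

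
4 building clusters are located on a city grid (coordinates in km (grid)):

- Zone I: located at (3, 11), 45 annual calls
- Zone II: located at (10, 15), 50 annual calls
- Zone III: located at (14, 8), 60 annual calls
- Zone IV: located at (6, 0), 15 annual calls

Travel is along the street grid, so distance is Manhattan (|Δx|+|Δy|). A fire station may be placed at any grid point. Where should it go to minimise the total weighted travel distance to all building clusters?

(10, 11)

Manhattan distance separates: Σwᵢ(|x−xᵢ|+|y−yᵢ|) = Σwᵢ|x−xᵢ| + Σwᵢ|y−yᵢ|, so x and y are optimised independently as 1-D weighted medians.
Total weight W = 170; half = 85.
x-coordinate, sorted with cumulative weight:
  x=3 (Zone I, w=45) cum 45
  x=6 (Zone IV, w=15) cum 60
  x=10 (Zone II, w=50) cum 110  ← median
  x=14 (Zone III, w=60) cum 170
⇒ x* = 10
y-coordinate, sorted with cumulative weight:
  y=0 (Zone IV, w=15) cum 15
  y=8 (Zone III, w=60) cum 75
  y=11 (Zone I, w=45) cum 120  ← median
  y=15 (Zone II, w=50) cum 170
⇒ y* = 11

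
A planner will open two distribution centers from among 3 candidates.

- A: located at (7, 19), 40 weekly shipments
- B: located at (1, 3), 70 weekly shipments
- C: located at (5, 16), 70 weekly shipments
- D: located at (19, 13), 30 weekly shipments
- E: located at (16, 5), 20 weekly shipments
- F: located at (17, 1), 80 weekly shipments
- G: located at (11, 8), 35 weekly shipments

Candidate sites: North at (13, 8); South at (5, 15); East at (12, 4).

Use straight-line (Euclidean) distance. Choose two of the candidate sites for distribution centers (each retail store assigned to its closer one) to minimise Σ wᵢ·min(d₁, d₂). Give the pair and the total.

Evaluate every pair (each demand assigned to the nearer of the two):
  {South, East}: total = 2057.4
  {North, South}: total = 2168.5
  {North, East}: total = 2919.6
Best pair: {South, East} with total 2057.4.

{South, East}, total 2057.4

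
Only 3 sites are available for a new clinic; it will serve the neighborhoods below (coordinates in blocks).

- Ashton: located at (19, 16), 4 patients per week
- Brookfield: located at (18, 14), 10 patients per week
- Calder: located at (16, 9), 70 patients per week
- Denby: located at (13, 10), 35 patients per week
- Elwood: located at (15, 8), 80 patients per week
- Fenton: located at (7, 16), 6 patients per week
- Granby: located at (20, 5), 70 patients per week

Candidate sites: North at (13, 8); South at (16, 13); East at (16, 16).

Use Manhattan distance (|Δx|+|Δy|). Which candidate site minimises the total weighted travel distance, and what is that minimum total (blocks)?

North, total 1460 blocks

Total weighted distance at each candidate:
  North (13, 8): total = 1460
  South (16, 13): total = 1936
  East (16, 16): total = 2681
Minimum is at North with total 1460 blocks.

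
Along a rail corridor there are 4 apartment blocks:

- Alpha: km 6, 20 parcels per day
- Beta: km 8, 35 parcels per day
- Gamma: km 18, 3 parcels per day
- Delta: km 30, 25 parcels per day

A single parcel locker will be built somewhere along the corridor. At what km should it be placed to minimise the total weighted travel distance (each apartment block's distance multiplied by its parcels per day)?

For a sum of weighted absolute distances on a line, the optimum is the weighted median (not the mean). Total weight W = 83; half-weight = 41.5.
Sort by position and accumulate weight:
  km 6 (Alpha, w=20) → cum 20
  km 8 (Beta, w=35) → cum 55  ≥ 41.5 → median here
  km 18 (Gamma, w=3) → cum 58
  km 30 (Delta, w=25) → cum 83
Optimal location: km 8.

x = 8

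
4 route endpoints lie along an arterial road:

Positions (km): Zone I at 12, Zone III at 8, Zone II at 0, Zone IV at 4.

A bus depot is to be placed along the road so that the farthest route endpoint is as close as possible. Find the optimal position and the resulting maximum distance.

The 1-center on a line is the midpoint of the two extreme points: leftmost at 0, rightmost at 12.
Optimal location = (0 + 12)/2 = 6; maximum distance = (12 − 0)/2 = 6.

location 6, max distance 6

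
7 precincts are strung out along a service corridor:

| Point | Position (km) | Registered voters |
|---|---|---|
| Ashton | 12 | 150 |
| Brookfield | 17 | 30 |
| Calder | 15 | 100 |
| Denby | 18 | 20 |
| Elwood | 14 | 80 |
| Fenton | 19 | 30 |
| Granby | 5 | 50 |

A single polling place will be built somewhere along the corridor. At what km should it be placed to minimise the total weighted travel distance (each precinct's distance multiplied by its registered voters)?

x = 14

For a sum of weighted absolute distances on a line, the optimum is the weighted median (not the mean). Total weight W = 460; half-weight = 230.
Sort by position and accumulate weight:
  km 5 (Granby, w=50) → cum 50
  km 12 (Ashton, w=150) → cum 200
  km 14 (Elwood, w=80) → cum 280  ≥ 230 → median here
  km 15 (Calder, w=100) → cum 380
  km 17 (Brookfield, w=30) → cum 410
  km 18 (Denby, w=20) → cum 430
  km 19 (Fenton, w=30) → cum 460
Optimal location: km 14.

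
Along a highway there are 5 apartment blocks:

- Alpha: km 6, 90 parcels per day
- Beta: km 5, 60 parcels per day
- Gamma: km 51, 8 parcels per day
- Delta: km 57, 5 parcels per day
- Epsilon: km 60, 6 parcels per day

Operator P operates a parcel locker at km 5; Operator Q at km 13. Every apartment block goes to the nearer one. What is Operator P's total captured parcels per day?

The indifferent point is the midpoint (5+13)/2 = 9; apartment blocks left of it (closer to Operator P at 5) go to Operator P, those right go to Operator Q.
  Beta at 5 (w=60) → Operator P
  Alpha at 6 (w=90) → Operator P
  Gamma at 51 (w=8) → Operator Q
  Delta at 57 (w=5) → Operator Q
  Epsilon at 60 (w=6) → Operator Q
Operator P captures 150; Operator Q captures 19.

150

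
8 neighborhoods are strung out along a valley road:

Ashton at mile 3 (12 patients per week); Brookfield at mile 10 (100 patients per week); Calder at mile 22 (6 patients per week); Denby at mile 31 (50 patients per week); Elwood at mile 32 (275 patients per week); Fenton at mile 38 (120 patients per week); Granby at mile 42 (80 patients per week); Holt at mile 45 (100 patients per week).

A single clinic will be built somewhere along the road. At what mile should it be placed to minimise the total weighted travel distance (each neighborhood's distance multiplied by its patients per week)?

For a sum of weighted absolute distances on a line, the optimum is the weighted median (not the mean). Total weight W = 743; half-weight = 371.5.
Sort by position and accumulate weight:
  mile 3 (Ashton, w=12) → cum 12
  mile 10 (Brookfield, w=100) → cum 112
  mile 22 (Calder, w=6) → cum 118
  mile 31 (Denby, w=50) → cum 168
  mile 32 (Elwood, w=275) → cum 443  ≥ 371.5 → median here
  mile 38 (Fenton, w=120) → cum 563
  mile 42 (Granby, w=80) → cum 643
  mile 45 (Holt, w=100) → cum 743
Optimal location: mile 32.

x = 32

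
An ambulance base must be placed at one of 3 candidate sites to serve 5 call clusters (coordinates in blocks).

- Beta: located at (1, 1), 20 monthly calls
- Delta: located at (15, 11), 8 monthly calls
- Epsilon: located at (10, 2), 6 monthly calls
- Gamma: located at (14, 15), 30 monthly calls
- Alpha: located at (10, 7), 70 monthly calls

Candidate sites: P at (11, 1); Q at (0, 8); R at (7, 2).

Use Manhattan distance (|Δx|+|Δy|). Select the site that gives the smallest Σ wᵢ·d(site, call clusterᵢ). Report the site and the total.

Total weighted distance at each candidate:
  P (11, 1): total = 1324
  Q (0, 8): total = 1800
  R (7, 2): total = 1454
Minimum is at P with total 1324 blocks.

P, total 1324 blocks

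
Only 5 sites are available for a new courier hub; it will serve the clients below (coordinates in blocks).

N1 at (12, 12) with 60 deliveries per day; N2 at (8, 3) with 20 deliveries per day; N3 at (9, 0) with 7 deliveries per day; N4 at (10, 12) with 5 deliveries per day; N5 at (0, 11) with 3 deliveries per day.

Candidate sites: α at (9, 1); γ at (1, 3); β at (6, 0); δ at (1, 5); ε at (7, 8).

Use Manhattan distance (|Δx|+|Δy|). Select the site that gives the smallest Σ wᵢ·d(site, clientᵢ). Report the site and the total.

Total weighted distance at each candidate:
  α (9, 1): total = 1024
  γ (1, 3): total = 1534
  β (6, 0): total = 1332
  δ (1, 5): total = 1452
  ε (7, 8): total = 795
Minimum is at ε with total 795 blocks.

ε, total 795 blocks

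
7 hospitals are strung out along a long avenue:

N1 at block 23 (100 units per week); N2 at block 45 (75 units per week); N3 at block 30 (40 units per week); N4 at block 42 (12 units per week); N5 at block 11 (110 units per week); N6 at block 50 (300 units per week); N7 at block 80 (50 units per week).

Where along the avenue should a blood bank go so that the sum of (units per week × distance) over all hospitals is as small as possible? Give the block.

For a sum of weighted absolute distances on a line, the optimum is the weighted median (not the mean). Total weight W = 687; half-weight = 343.5.
Sort by position and accumulate weight:
  block 11 (N5, w=110) → cum 110
  block 23 (N1, w=100) → cum 210
  block 30 (N3, w=40) → cum 250
  block 42 (N4, w=12) → cum 262
  block 45 (N2, w=75) → cum 337
  block 50 (N6, w=300) → cum 637  ≥ 343.5 → median here
  block 80 (N7, w=50) → cum 687
Optimal location: block 50.

x = 50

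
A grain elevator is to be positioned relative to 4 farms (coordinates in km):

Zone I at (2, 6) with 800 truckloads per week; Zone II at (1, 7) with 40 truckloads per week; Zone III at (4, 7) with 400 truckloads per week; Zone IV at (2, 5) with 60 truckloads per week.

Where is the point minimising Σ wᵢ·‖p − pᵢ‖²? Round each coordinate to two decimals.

The minimiser of Σwᵢ‖p−pᵢ‖² is the weighted centroid p* = (Σwᵢpᵢ)/(Σwᵢ).
Σwᵢ = 1300.
Σwᵢxᵢ = 800·2 + 40·1 + 400·4 + 60·2 = 3360.
Σwᵢyᵢ = 800·6 + 40·7 + 400·7 + 60·5 = 8180.
x* = 3360/1300 = 2.58, y* = 8180/1300 = 6.29.

(2.58, 6.29)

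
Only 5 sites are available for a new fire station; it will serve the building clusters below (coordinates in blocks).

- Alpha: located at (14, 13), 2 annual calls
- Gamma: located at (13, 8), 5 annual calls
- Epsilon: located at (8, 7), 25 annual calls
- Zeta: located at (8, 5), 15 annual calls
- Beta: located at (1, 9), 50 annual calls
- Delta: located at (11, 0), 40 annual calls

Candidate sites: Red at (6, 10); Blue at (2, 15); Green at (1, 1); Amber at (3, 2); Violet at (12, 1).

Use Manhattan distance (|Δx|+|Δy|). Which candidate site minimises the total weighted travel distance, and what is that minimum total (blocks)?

Red, total 1197 blocks

Total weighted distance at each candidate:
  Red (6, 10): total = 1197
  Blue (2, 15): total = 2018
  Green (1, 1): total = 1475
  Amber (3, 2): total = 1344
  Violet (12, 1): total = 1468
Minimum is at Red with total 1197 blocks.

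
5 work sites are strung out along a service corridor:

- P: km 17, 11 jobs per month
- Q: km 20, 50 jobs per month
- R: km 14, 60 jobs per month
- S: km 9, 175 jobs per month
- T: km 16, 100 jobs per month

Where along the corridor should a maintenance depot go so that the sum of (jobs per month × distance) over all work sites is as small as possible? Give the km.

x = 14

For a sum of weighted absolute distances on a line, the optimum is the weighted median (not the mean). Total weight W = 396; half-weight = 198.
Sort by position and accumulate weight:
  km 9 (S, w=175) → cum 175
  km 14 (R, w=60) → cum 235  ≥ 198 → median here
  km 16 (T, w=100) → cum 335
  km 17 (P, w=11) → cum 346
  km 20 (Q, w=50) → cum 396
Optimal location: km 14.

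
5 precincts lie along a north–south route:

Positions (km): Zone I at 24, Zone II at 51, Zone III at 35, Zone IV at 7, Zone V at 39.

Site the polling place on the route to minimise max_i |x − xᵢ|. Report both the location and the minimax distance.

location 29, max distance 22

The 1-center on a line is the midpoint of the two extreme points: leftmost at 7, rightmost at 51.
Optimal location = (7 + 51)/2 = 29; maximum distance = (51 − 7)/2 = 22.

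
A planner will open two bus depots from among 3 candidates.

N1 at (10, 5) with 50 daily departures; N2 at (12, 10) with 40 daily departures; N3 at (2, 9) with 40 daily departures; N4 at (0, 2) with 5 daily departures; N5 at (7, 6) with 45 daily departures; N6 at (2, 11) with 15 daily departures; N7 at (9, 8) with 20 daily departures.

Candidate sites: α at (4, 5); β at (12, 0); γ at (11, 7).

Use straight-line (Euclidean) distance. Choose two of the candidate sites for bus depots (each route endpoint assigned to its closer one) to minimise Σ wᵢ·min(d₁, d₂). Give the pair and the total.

Evaluate every pair (each demand assigned to the nearer of the two):
  {α, γ}: total = 724.1
  {β, γ}: total = 1045.5
  {α, β}: total = 1204.3
Best pair: {α, γ} with total 724.1.

{α, γ}, total 724.1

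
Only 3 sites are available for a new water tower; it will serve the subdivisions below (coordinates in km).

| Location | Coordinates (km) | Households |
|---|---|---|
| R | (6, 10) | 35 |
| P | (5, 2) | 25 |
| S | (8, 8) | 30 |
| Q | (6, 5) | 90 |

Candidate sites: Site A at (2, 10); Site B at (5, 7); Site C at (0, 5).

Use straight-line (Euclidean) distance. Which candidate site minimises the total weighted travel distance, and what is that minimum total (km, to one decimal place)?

Site B, total 531.8 km

Total weighted distance at each candidate:
  Site A (2, 10): total = 1119.6
  Site B (5, 7): total = 531.8
  Site C (0, 5): total = 1215.5
Minimum is at Site B with total 531.8 km.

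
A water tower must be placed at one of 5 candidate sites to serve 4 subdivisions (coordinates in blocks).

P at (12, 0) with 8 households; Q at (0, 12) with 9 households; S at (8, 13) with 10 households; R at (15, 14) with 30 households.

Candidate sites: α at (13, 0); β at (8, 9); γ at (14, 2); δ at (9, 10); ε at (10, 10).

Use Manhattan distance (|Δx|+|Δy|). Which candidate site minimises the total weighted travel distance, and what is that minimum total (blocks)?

ε, total 524 blocks

Total weighted distance at each candidate:
  α (13, 0): total = 893
  β (8, 9): total = 603
  γ (14, 2): total = 808
  δ (9, 10): total = 543
  ε (10, 10): total = 524
Minimum is at ε with total 524 blocks.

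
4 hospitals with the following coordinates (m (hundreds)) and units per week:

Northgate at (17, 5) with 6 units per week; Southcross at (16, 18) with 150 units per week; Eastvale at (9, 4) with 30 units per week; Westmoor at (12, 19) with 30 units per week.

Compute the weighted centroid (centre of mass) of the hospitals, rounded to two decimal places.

(14.50, 15.83)

The minimiser of Σwᵢ‖p−pᵢ‖² is the weighted centroid p* = (Σwᵢpᵢ)/(Σwᵢ).
Σwᵢ = 216.
Σwᵢxᵢ = 6·17 + 150·16 + 30·9 + 30·12 = 3132.
Σwᵢyᵢ = 6·5 + 150·18 + 30·4 + 30·19 = 3420.
x* = 3132/216 = 14.50, y* = 3420/216 = 15.83.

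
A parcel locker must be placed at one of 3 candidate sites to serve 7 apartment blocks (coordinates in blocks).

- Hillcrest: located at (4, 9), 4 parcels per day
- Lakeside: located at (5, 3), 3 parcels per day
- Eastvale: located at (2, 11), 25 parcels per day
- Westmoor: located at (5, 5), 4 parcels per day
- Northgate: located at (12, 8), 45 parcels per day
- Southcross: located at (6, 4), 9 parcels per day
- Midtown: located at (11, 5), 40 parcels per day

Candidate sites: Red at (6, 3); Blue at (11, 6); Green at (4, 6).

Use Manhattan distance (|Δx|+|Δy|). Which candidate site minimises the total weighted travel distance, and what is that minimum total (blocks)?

Blue, total 683 blocks

Total weighted distance at each candidate:
  Red (6, 3): total = 1131
  Blue (11, 6): total = 683
  Green (4, 6): total = 1013
Minimum is at Blue with total 683 blocks.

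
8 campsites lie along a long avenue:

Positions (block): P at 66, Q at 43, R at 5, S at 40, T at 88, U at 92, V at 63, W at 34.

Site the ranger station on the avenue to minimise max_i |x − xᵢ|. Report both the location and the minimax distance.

location 48.5, max distance 43.5

The 1-center on a line is the midpoint of the two extreme points: leftmost at 5, rightmost at 92.
Optimal location = (5 + 92)/2 = 48.5; maximum distance = (92 − 5)/2 = 43.5.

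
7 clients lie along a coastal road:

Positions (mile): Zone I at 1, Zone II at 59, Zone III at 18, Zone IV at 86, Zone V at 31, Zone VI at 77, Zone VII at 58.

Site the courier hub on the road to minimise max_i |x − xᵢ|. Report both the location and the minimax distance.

location 43.5, max distance 42.5

The 1-center on a line is the midpoint of the two extreme points: leftmost at 1, rightmost at 86.
Optimal location = (1 + 86)/2 = 43.5; maximum distance = (86 − 1)/2 = 42.5.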